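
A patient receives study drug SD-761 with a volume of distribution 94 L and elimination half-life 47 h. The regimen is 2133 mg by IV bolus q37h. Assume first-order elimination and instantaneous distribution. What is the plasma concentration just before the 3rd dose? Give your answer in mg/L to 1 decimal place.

20.8 mg/L

f = (1/2)^(τ/t½) = (1/2)^(37/47) ≈ 0.5795.
C₀ = D/Vd = 2133/94 ≈ 22.691 mg/L.
Before the 3rd dose, 2 doses have been given. Superposition: Cmin = C₀·(f + f²).
≈ 22.691 × (0.5795 + 0.3358) ≈ 22.691 × 0.9153 ≈ 20.769 mg/L.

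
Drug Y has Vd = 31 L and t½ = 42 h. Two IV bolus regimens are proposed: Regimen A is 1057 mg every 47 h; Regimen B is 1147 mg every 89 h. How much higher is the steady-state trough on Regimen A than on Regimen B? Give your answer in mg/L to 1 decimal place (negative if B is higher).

18.0 mg/L

Regimen A: f = (1/2)^(47/42) ≈ 0.4604; Cmin,ss = (1057/31)·f/(1−f) ≈ 29.092 mg/L.
Regimen B: f = (1/2)^(89/42) ≈ 0.2302; Cmin,ss = (1147/31)·f/(1−f) ≈ 11.064 mg/L.
Difference ≈ 29.092 − 11.064 ≈ 18.028 mg/L.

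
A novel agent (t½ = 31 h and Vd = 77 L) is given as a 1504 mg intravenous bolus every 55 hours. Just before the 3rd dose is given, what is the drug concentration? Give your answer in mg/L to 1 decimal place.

7.4 mg/L

f = (1/2)^(τ/t½) = (1/2)^(55/31) ≈ 0.2924.
C₀ = D/Vd = 1504/77 ≈ 19.532 mg/L.
Before the 3rd dose, 2 doses have been given. Superposition: Cmin = C₀·(f + f²).
≈ 19.532 × (0.2924 + 0.0855) ≈ 19.532 × 0.3779 ≈ 7.381 mg/L.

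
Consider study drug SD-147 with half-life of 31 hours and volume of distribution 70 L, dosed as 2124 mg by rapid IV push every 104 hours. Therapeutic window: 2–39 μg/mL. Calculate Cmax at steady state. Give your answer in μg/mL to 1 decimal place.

Over one 104-h interval, 104/31 ≈ 3.3548 half-lives elapse, leaving f ≈ 0.0977 of each dose.
Accumulation ratio R = 1/(1 − f) ≈ 1/0.9023 ≈ 1.1083.
Each bolus raises the concentration by D/Vd = 2124/70 ≈ 30.343 μg/mL.
Steady-state peak Cmax,ss = C₀·R ≈ 30.343 × 1.1083 ≈ 33.629 μg/mL.
Peak 33.6 μg/mL vs MTC 39 μg/mL: below toxic threshold.

33.6 μg/mL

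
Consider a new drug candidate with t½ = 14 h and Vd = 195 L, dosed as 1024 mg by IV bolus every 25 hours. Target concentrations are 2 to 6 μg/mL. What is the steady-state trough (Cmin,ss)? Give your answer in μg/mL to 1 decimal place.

k = ln2/t½ = ln2/14 ≈ 0.049511 h⁻¹; fraction remaining f = e^(−kτ) = e^(−0.049511×25) ≈ 0.2900.
Accumulation ratio R = 1/(1 − f) ≈ 1/0.7100 ≈ 1.4085.
Single-dose peak C₀ = D/Vd = 1024/195 ≈ 5.251 μg/mL.
Cmax,ss = C₀/(1 − f) ≈ 5.251/0.7100 ≈ 7.396 μg/mL.
Steady-state trough Cmin,ss = Cmax,ss·f ≈ 7.396 × 0.2900 ≈ 2.145 μg/mL.
Trough 2.1 μg/mL vs MEC 2 μg/mL: adequate.

2.1 μg/mL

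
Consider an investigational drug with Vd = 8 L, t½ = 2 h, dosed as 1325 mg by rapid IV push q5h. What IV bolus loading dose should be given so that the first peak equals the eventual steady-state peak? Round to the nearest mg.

f = (1/2)^(5/2) ≈ 0.176777; accumulation ratio R = 1/(1−f) ≈ 1.21474.
Loading dose to hit Cmax,ss on first dose: D_load = D_maint·R ≈ 1325 × 1.21474 ≈ 1609.53 mg.

1610 mg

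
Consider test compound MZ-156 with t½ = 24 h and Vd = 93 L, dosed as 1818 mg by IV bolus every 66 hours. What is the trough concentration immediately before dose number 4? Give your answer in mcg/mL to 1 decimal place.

3.4 mcg/mL

f = (1/2)^(τ/t½) = (1/2)^(66/24) ≈ 0.1487.
C₀ = D/Vd = 1818/93 ≈ 19.548 mcg/mL.
Before the 4th dose, 3 doses have been given. Superposition: Cmin = C₀·(f + f² + … + f^3).
≈ 19.548 × (0.1487 + 0.0221 + 0.0033) ≈ 19.548 × 0.1741 ≈ 3.403 mcg/mL.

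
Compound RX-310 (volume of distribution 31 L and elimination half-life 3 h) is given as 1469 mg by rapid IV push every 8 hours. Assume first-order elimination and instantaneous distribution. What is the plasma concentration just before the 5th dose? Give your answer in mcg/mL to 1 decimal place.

f = (1/2)^(τ/t½) = (1/2)^(8/3) ≈ 0.1575.
C₀ = D/Vd = 1469/31 ≈ 47.387 mcg/mL.
Before the 5th dose, 4 doses have been given. Superposition: Cmin = C₀·(f + f² + … + f^4).
≈ 47.387 × (0.1575 + 0.0248 + 0.0039 + 0.0006) ≈ 47.387 × 0.1868 ≈ 8.852 mcg/mL.

8.9 mcg/mL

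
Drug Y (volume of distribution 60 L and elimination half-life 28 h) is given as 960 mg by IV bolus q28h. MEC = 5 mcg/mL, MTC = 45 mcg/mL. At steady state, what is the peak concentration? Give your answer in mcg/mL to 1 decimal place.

τ = 28 h = 1 half-life, so f = (1/2)^1 = 0.5.
At steady state, R = 1/(1 − 0.5) = 2/1.
Single-dose peak C₀ = D/Vd = 960/60 = 16 mcg/mL.
Steady-state peak Cmax,ss = C₀·R = 16 × 2/1 ≈ 32.000 mcg/mL.
Peak 32.0 mcg/mL vs MTC 45 mcg/mL: below toxic threshold.

32.0 mcg/mL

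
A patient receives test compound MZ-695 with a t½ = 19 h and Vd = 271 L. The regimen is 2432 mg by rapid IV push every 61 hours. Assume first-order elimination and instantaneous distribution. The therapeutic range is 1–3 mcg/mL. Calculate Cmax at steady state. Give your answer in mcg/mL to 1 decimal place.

10.1 mcg/mL

k = ln2/t½ = ln2/19 ≈ 0.036481 h⁻¹; fraction remaining f = e^(−kτ) = e^(−0.036481×61) ≈ 0.1080.
At steady state, accumulation factor R = 1/(1 − e^(−kτ)) ≈ 1.1211.
Each bolus raises the concentration by D/Vd = 2432/271 ≈ 8.974 mcg/mL.
Steady-state peak Cmax,ss = C₀·R ≈ 8.974 × 1.1211 ≈ 10.061 mcg/mL.
Peak 10.1 mcg/mL vs MTC 3 mcg/mL: exceeds toxic threshold.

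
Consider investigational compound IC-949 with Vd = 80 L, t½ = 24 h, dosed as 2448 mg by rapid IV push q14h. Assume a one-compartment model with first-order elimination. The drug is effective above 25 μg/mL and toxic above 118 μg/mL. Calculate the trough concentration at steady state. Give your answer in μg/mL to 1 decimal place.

61.4 μg/mL

k = ln2/t½ = ln2/24 ≈ 0.028881 h⁻¹; fraction remaining f = e^(−kτ) = e^(−0.028881×14) ≈ 0.6674.
Single-dose peak C₀ = D/Vd = 2448/80 ≈ 30.600 μg/mL.
Steady-state trough Cmin,ss = C₀·f/(1−f) ≈ 30.600 × 0.6674/0.3326 ≈ 61.402 μg/mL.
Trough 61.4 μg/mL vs MEC 25 μg/mL: adequate.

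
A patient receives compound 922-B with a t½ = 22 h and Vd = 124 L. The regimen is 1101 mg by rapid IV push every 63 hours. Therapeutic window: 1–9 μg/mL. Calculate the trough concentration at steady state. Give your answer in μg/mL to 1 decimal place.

1.4 μg/mL

τ/t½ = 63/22 ≈ 2.8636, so fraction remaining f = (1/2)^(63/22) ≈ 0.1374.
Accumulation ratio R = 1/(1 − f) ≈ 1/0.8626 ≈ 1.1593.
Each bolus raises the concentration by D/Vd = 1101/124 ≈ 8.879 μg/mL.
Steady-state peak Cmax,ss = C₀·R ≈ 8.879 × 1.1593 ≈ 10.293 μg/mL.
Steady-state trough Cmin,ss = Cmax,ss·f ≈ 10.293 × 0.1374 ≈ 1.414 μg/mL.
Trough 1.4 μg/mL vs MEC 1 μg/mL: adequate.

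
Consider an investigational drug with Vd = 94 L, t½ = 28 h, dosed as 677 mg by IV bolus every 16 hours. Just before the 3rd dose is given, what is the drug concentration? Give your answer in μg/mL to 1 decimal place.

8.1 μg/mL

f = (1/2)^(τ/t½) = (1/2)^(16/28) ≈ 0.6730.
C₀ = D/Vd = 677/94 ≈ 7.202 μg/mL.
Before the 3rd dose, 2 doses have been given. Superposition: Cmin = C₀·(f + f²).
≈ 7.202 × (0.6730 + 0.4529) ≈ 7.202 × 1.1259 ≈ 8.109 μg/mL.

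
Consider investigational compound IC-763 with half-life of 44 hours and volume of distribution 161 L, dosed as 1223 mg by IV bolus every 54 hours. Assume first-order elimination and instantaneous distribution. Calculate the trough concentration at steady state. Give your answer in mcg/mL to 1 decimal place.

5.7 mcg/mL

k = ln2/t½ = ln2/44 ≈ 0.015753 h⁻¹; fraction remaining f = e^(−kτ) = e^(−0.015753×54) ≈ 0.4271.
Accumulation ratio R = 1/(1 − f) ≈ 1/0.5729 ≈ 1.7455.
Single-dose peak C₀ = D/Vd = 1223/161 ≈ 7.596 mcg/mL.
Steady-state peak Cmax,ss = C₀·R ≈ 7.596 × 1.7455 ≈ 13.259 mcg/mL.
Steady-state trough Cmin,ss = Cmax,ss·f ≈ 13.259 × 0.4271 ≈ 5.663 mcg/mL.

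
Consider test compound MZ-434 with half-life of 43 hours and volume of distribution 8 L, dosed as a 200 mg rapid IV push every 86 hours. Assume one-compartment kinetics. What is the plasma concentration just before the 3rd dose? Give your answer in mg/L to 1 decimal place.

7.8 mg/L

f = (1/2)^(τ/t½) = (1/2)^(86/43) ≈ 0.2500.
C₀ = D/Vd = 200/8 ≈ 25.000 mg/L.
Before the 3rd dose, 2 doses have been given. Superposition: Cmin = C₀·(f + f²).
≈ 25.000 × (0.2500 + 0.0625) ≈ 25.000 × 0.3125 ≈ 7.812 mg/L.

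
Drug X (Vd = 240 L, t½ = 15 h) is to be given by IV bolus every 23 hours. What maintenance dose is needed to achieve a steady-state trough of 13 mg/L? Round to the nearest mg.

5911 mg

τ/t½ = 23/15 ≈ 1.5333, so f = (1/2)^(23/15) ≈ 0.345478.
Cmin,ss = (D/Vd)·f/(1−f), so D = Cmin,ss·Vd·(1−f)/f.
D = 13 × 240 × (1−f)/f ≈ 13 × 240 × 1.89454 ≈ 5910.96 mg.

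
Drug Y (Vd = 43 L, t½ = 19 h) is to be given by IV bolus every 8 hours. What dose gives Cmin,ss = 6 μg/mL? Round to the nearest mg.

87 mg

τ/t½ = 8/19 ≈ 0.42105, so f = (1/2)^(8/19) ≈ 0.746879.
Cmin,ss = (D/Vd)·f/(1−f), so D = Cmin,ss·Vd·(1−f)/f.
D = 6 × 43 × (1−f)/f ≈ 6 × 43 × 0.33890 ≈ 87.44 mg.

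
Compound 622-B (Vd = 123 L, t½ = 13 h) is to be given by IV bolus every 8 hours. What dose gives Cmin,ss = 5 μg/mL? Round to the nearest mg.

τ/t½ = 8/13 ≈ 0.61538, so f = (1/2)^(8/13) ≈ 0.652756.
Cmin,ss = (D/Vd)·f/(1−f), so D = Cmin,ss·Vd·(1−f)/f.
D = 5 × 123 × (1−f)/f ≈ 5 × 123 × 0.53197 ≈ 327.16 mg.

327 mg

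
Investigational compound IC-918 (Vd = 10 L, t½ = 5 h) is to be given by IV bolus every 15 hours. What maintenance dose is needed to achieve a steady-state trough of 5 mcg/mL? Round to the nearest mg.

τ/t½ = 15/5 ≈ 3, so f = (1/2)^(15/5) ≈ 0.125000.
Cmin,ss = (D/Vd)·f/(1−f), so D = Cmin,ss·Vd·(1−f)/f.
D = 5 × 10 × (1−f)/f ≈ 5 × 10 × 7.00000 ≈ 350.00 mg.

350 mg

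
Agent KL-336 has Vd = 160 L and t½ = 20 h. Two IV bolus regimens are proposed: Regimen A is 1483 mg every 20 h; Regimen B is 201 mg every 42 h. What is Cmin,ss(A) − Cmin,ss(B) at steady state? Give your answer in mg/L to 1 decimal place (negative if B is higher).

8.9 mg/L

Regimen A: f = (1/2)^(20/20) ≈ 0.5000; Cmin,ss = (1483/160)·f/(1−f) ≈ 9.269 mg/L.
Regimen B: f = (1/2)^(42/20) ≈ 0.2333; Cmin,ss = (201/160)·f/(1−f) ≈ 0.382 mg/L.
Difference ≈ 9.269 − 0.382 ≈ 8.887 mg/L.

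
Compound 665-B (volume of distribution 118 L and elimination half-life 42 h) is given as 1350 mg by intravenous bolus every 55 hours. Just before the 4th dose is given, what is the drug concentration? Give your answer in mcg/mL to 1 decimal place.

7.2 mcg/mL

f = (1/2)^(τ/t½) = (1/2)^(55/42) ≈ 0.4035.
C₀ = D/Vd = 1350/118 ≈ 11.441 mcg/mL.
Before the 4th dose, 3 doses have been given. Superposition: Cmin = C₀·(f + f² + … + f^3).
≈ 11.441 × (0.4035 + 0.1628 + 0.0657) ≈ 11.441 × 0.6320 ≈ 7.231 mcg/mL.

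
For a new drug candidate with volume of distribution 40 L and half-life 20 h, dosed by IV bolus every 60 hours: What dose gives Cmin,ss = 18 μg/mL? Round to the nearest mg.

5040 mg

τ/t½ = 60/20 ≈ 3, so f = (1/2)^(60/20) ≈ 0.125000.
Cmin,ss = (D/Vd)·f/(1−f), so D = Cmin,ss·Vd·(1−f)/f.
D = 18 × 40 × (1−f)/f ≈ 18 × 40 × 7.00000 ≈ 5040.00 mg.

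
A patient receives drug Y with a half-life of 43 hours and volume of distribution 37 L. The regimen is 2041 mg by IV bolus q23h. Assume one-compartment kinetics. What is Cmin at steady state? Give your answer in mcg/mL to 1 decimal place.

122.9 mcg/mL

τ/t½ = 23/43 ≈ 0.53488, so fraction remaining f = (1/2)^(23/43) ≈ 0.6902.
At steady state, accumulation factor R = 1/(1 − e^(−kτ)) ≈ 3.2279.
Each bolus raises the concentration by D/Vd = 2041/37 ≈ 55.162 mcg/mL.
Cmax,ss = C₀/(1 − f) ≈ 55.162/0.3098 ≈ 178.057 mcg/mL.
Steady-state trough Cmin,ss = Cmax,ss·f ≈ 178.057 × 0.6902 ≈ 122.895 mcg/mL.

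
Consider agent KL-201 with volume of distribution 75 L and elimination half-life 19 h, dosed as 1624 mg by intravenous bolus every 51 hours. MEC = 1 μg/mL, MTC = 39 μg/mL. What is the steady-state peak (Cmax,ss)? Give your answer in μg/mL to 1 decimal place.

25.6 μg/mL

τ/t½ = 51/19 ≈ 2.6842, so fraction remaining f = (1/2)^(51/19) ≈ 0.1556.
At steady state, accumulation factor R = 1/(1 − e^(−kτ)) ≈ 1.1843.
Single-dose peak C₀ = D/Vd = 1624/75 ≈ 21.653 μg/mL.
Steady-state peak Cmax,ss = C₀·R ≈ 21.653 × 1.1843 ≈ 25.644 μg/mL.
Peak 25.6 μg/mL vs MTC 39 μg/mL: below toxic threshold.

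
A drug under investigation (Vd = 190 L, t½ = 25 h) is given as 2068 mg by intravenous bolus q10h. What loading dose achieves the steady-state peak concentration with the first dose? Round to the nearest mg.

f = (1/2)^(10/25) ≈ 0.757858; accumulation ratio R = 1/(1−f) ≈ 4.12981.
Loading dose to hit Cmax,ss on first dose: D_load = D_maint·R ≈ 2068 × 4.12981 ≈ 8540.45 mg.

8540 mg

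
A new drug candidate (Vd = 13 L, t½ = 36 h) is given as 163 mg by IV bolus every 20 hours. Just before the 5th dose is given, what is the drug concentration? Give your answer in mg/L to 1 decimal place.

f = (1/2)^(τ/t½) = (1/2)^(20/36) ≈ 0.6804.
C₀ = D/Vd = 163/13 ≈ 12.538 mg/L.
Before the 5th dose, 4 doses have been given. Superposition: Cmin = C₀·(f + f² + … + f^4).
≈ 12.538 × (0.6804 + 0.4629 + 0.3150 + 0.2143) ≈ 12.538 × 1.6726 ≈ 20.971 mg/L.

21.0 mg/L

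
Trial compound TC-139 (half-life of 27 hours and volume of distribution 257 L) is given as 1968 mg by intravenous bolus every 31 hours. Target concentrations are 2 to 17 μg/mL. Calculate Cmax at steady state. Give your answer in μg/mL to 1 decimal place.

k = ln2/t½ = ln2/27 ≈ 0.025672 h⁻¹; fraction remaining f = e^(−kτ) = e^(−0.025672×31) ≈ 0.4512.
At steady state, accumulation factor R = 1/(1 − e^(−kτ)) ≈ 1.8222.
Each bolus raises the concentration by D/Vd = 1968/257 ≈ 7.658 μg/mL.
Steady-state peak Cmax,ss = C₀·R ≈ 7.658 × 1.8222 ≈ 13.954 μg/mL.
Peak 14.0 μg/mL vs MTC 17 μg/mL: below toxic threshold.

14.0 μg/mL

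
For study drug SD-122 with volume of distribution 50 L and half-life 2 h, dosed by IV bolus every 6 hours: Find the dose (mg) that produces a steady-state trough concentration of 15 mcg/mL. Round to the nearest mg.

5250 mg

τ/t½ = 6/2 ≈ 3, so f = (1/2)^(6/2) ≈ 0.125000.
Cmin,ss = (D/Vd)·f/(1−f), so D = Cmin,ss·Vd·(1−f)/f.
D = 15 × 50 × (1−f)/f ≈ 15 × 50 × 7.00000 ≈ 5250.00 mg.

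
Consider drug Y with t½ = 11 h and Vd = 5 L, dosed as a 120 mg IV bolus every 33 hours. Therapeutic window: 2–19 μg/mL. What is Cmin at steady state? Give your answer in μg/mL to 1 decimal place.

3.4 μg/mL

The dosing interval is 3 half-lives, so f = 2^(−3) = 0.125.
Accumulation ratio R = 1/(1 − f) = 1/0.875 = 8/7.
Single-dose peak C₀ = D/Vd = 120/5 = 24 μg/mL.
Steady-state peak Cmax,ss = C₀·R = 24 × 8/7 ≈ 27.429 μg/mL.
Steady-state trough Cmin,ss = Cmax,ss·f ≈ 27.429 × 0.125 ≈ 3.429 μg/mL.
Trough 3.4 μg/mL vs MEC 2 μg/mL: adequate.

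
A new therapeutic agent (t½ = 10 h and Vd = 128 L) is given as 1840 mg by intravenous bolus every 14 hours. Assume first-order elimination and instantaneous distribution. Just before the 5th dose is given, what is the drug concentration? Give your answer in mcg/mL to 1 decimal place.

f = (1/2)^(τ/t½) = (1/2)^(14/10) ≈ 0.3789.
C₀ = D/Vd = 1840/128 ≈ 14.375 mcg/mL.
Before the 5th dose, 4 doses have been given. Superposition: Cmin = C₀·(f + f² + … + f^4).
≈ 14.375 × (0.3789 + 0.1436 + 0.0544 + 0.0206) ≈ 14.375 × 0.5975 ≈ 8.589 mcg/mL.

8.6 mcg/mL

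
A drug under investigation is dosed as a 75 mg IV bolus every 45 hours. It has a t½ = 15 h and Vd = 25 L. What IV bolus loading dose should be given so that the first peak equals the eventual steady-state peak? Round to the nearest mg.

86 mg

f = (1/2)^(45/15) ≈ 0.125000; accumulation ratio R = 1/(1−f) ≈ 1.14286.
Loading dose to hit Cmax,ss on first dose: D_load = D_maint·R ≈ 75 × 1.14286 ≈ 85.71 mg.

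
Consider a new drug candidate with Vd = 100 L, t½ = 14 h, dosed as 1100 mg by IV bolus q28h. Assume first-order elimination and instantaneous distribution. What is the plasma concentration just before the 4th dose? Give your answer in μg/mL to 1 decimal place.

f = (1/2)^(τ/t½) = (1/2)^(28/14) ≈ 0.2500.
C₀ = D/Vd = 1100/100 ≈ 11.000 μg/mL.
Before the 4th dose, 3 doses have been given. Superposition: Cmin = C₀·(f + f² + … + f^3).
≈ 11.000 × (0.2500 + 0.0625 + 0.0156) ≈ 11.000 × 0.3281 ≈ 3.609 μg/mL.

3.6 μg/mL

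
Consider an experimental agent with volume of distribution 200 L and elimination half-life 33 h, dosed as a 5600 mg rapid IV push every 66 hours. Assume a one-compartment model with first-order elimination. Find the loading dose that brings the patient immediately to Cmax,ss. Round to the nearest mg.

7467 mg

f = (1/2)^(66/33) ≈ 0.250000; accumulation ratio R = 1/(1−f) ≈ 1.33333.
Loading dose to hit Cmax,ss on first dose: D_load = D_maint·R ≈ 5600 × 1.33333 ≈ 7466.65 mg.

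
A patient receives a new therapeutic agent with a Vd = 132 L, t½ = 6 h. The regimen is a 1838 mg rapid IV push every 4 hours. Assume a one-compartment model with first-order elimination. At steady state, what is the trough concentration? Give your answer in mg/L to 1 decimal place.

23.7 mg/L

τ/t½ = 4/6 ≈ 0.66667, so fraction remaining f = (1/2)^(4/6) ≈ 0.6300.
At steady state, accumulation factor R = 1/(1 − e^(−kτ)) ≈ 2.7027.
Each bolus raises the concentration by D/Vd = 1838/132 ≈ 13.924 mg/L.
Cmax,ss = C₀/(1 − f) ≈ 13.924/0.3700 ≈ 37.632 mg/L.
One interval later, Cmin,ss = Cmax,ss·e^(−kτ) ≈ 37.632 × 0.6300 ≈ 23.708 mg/L.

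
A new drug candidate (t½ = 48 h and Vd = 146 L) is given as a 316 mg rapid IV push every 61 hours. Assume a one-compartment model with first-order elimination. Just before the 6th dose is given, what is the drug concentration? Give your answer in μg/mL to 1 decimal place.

1.5 μg/mL

f = (1/2)^(τ/t½) = (1/2)^(61/48) ≈ 0.4144.
C₀ = D/Vd = 316/146 ≈ 2.164 μg/mL.
Before the 6th dose, 5 doses have been given. Superposition: Cmin = C₀·(f + f² + … + f^5).
≈ 2.164 × (0.4144 + 0.1717 + 0.0712 + 0.0295 + 0.0122) ≈ 2.164 × 0.6990 ≈ 1.513 μg/mL.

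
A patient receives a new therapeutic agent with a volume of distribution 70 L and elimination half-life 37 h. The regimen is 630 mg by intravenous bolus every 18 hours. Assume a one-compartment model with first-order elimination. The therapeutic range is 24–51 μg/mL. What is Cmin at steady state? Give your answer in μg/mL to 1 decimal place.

22.4 μg/mL

τ/t½ = 18/37 ≈ 0.48649, so fraction remaining f = (1/2)^(18/37) ≈ 0.7138.
Single-dose peak C₀ = D/Vd = 630/70 ≈ 9.000 μg/mL.
Steady-state trough Cmin,ss = C₀·f/(1−f) ≈ 9.000 × 0.7138/0.2862 ≈ 22.447 μg/mL.
Trough 22.4 μg/mL vs MEC 24 μg/mL: subtherapeutic.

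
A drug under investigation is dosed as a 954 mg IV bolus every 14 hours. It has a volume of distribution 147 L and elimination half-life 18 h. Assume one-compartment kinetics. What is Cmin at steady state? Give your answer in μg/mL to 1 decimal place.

Over one 14-h interval, 14/18 ≈ 0.77778 half-lives elapse, leaving f ≈ 0.5833 of each dose.
At steady state, accumulation factor R = 1/(1 − e^(−kτ)) ≈ 2.3998.
Each bolus raises the concentration by D/Vd = 954/147 ≈ 6.490 μg/mL.
Cmax,ss = C₀/(1 − f) ≈ 6.490/0.4167 ≈ 15.575 μg/mL.
One interval later, Cmin,ss = Cmax,ss·e^(−kτ) ≈ 15.575 × 0.5833 ≈ 9.085 μg/mL.

9.1 μg/mL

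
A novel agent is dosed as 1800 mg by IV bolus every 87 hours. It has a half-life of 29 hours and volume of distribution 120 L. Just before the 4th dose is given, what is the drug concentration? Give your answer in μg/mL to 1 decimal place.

2.1 μg/mL

f = (1/2)^(τ/t½) = (1/2)^(87/29) ≈ 0.1250.
C₀ = D/Vd = 1800/120 ≈ 15.000 μg/mL.
Before the 4th dose, 3 doses have been given. Superposition: Cmin = C₀·(f + f² + … + f^3).
≈ 15.000 × (0.1250 + 0.0156 + 0.0020) ≈ 15.000 × 0.1426 ≈ 2.139 μg/mL.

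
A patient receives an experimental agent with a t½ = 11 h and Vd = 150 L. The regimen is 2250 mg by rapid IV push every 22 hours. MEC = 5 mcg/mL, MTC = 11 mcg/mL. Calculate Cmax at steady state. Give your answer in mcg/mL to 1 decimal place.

20.0 mcg/mL

The dosing interval is 2 half-lives, so f = 2^(−2) = 0.25.
Accumulation ratio R = 1/(1 − f) = 1/0.75 = 4/3.
Single-dose peak C₀ = D/Vd = 2250/150 = 15 mcg/mL.
Steady-state peak Cmax,ss = C₀·R = 15 × 4/3 ≈ 20.000 mcg/mL.
Peak 20.0 mcg/mL vs MTC 11 mcg/mL: exceeds toxic threshold.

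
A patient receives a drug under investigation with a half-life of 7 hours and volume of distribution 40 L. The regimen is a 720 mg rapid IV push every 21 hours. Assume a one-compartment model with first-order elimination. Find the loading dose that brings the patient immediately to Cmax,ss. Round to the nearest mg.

f = (1/2)^(21/7) ≈ 0.125000; accumulation ratio R = 1/(1−f) ≈ 1.14286.
Loading dose to hit Cmax,ss on first dose: D_load = D_maint·R ≈ 720 × 1.14286 ≈ 822.86 mg.

823 mg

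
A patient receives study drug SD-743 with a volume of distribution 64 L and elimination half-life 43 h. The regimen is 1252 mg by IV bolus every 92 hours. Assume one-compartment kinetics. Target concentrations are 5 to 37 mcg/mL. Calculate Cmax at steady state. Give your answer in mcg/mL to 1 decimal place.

τ/t½ = 92/43 ≈ 2.1395, so fraction remaining f = (1/2)^(92/43) ≈ 0.2270.
At steady state, accumulation factor R = 1/(1 − e^(−kτ)) ≈ 1.2937.
Each bolus raises the concentration by D/Vd = 1252/64 ≈ 19.562 mcg/mL.
Cmax,ss = C₀/(1 − f) ≈ 19.562/0.7730 ≈ 25.307 mcg/mL.
Peak 25.3 mcg/mL vs MTC 37 mcg/mL: below toxic threshold.

25.3 mcg/mL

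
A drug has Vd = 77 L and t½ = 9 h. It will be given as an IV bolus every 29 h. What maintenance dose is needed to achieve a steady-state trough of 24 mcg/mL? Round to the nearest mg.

15398 mg

τ/t½ = 29/9 ≈ 3.2222, so f = (1/2)^(29/9) ≈ 0.107155.
Cmin,ss = (D/Vd)·f/(1−f), so D = Cmin,ss·Vd·(1−f)/f.
D = 24 × 77 × (1−f)/f ≈ 24 × 77 × 8.33228 ≈ 15398.05 mg.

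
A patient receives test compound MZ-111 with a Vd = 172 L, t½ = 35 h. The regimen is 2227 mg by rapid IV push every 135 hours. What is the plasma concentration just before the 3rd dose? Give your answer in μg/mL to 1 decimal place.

1.0 μg/mL

f = (1/2)^(τ/t½) = (1/2)^(135/35) ≈ 0.0690.
C₀ = D/Vd = 2227/172 ≈ 12.948 μg/mL.
Before the 3rd dose, 2 doses have been given. Superposition: Cmin = C₀·(f + f²).
≈ 12.948 × (0.0690 + 0.0048) ≈ 12.948 × 0.0738 ≈ 0.956 μg/mL.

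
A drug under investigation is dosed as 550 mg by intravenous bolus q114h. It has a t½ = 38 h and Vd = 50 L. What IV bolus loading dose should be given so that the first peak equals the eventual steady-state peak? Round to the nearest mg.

f = (1/2)^(114/38) ≈ 0.125000; accumulation ratio R = 1/(1−f) ≈ 1.14286.
Loading dose to hit Cmax,ss on first dose: D_load = D_maint·R ≈ 550 × 1.14286 ≈ 628.57 mg.

629 mg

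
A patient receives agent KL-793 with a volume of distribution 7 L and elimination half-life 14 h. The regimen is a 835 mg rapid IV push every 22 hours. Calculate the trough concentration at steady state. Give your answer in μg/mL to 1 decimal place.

Over one 22-h interval, 22/14 ≈ 1.5714 half-lives elapse, leaving f ≈ 0.3365 of each dose.
At steady state, accumulation factor R = 1/(1 − e^(−kτ)) ≈ 1.5072.
Each bolus raises the concentration by D/Vd = 835/7 ≈ 119.286 μg/mL.
Cmax,ss = C₀/(1 − f) ≈ 119.286/0.6635 ≈ 179.783 μg/mL.
Steady-state trough Cmin,ss = Cmax,ss·f ≈ 179.783 × 0.3365 ≈ 60.497 μg/mL.

60.5 μg/mL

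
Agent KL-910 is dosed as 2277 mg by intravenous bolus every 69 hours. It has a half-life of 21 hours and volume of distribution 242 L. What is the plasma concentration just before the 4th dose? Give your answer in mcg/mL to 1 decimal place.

1.1 mcg/mL

f = (1/2)^(τ/t½) = (1/2)^(69/21) ≈ 0.1025.
C₀ = D/Vd = 2277/242 ≈ 9.409 mcg/mL.
Before the 4th dose, 3 doses have been given. Superposition: Cmin = C₀·(f + f² + … + f^3).
≈ 9.409 × (0.1025 + 0.0105 + 0.0011) ≈ 9.409 × 0.1141 ≈ 1.074 mcg/mL.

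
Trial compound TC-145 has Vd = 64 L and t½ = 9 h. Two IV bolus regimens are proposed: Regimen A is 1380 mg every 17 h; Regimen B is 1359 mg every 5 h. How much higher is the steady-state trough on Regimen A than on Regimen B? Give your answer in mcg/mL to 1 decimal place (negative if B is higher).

-37.2 mcg/mL

Regimen A: f = (1/2)^(17/9) ≈ 0.2700; Cmin,ss = (1380/64)·f/(1−f) ≈ 7.975 mcg/mL.
Regimen B: f = (1/2)^(5/9) ≈ 0.6804; Cmin,ss = (1359/64)·f/(1−f) ≈ 45.206 mcg/mL.
Difference ≈ 7.975 − 45.206 ≈ -37.231 mcg/mL.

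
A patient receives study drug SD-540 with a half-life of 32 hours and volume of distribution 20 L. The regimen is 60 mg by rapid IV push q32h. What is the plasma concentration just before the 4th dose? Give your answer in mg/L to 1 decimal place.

2.6 mg/L

f = (1/2)^(τ/t½) = (1/2)^(32/32) ≈ 0.5000.
C₀ = D/Vd = 60/20 ≈ 3.000 mg/L.
Before the 4th dose, 3 doses have been given. Superposition: Cmin = C₀·(f + f² + … + f^3).
≈ 3.000 × (0.5000 + 0.2500 + 0.1250) ≈ 3.000 × 0.8750 ≈ 2.625 mg/L.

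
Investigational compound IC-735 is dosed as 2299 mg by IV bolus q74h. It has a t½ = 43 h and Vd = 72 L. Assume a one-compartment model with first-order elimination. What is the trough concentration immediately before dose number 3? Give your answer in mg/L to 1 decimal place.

f = (1/2)^(τ/t½) = (1/2)^(74/43) ≈ 0.3034.
C₀ = D/Vd = 2299/72 ≈ 31.931 mg/L.
Before the 3rd dose, 2 doses have been given. Superposition: Cmin = C₀·(f + f²).
≈ 31.931 × (0.3034 + 0.0921) ≈ 31.931 × 0.3955 ≈ 12.629 mg/L.

12.6 mg/L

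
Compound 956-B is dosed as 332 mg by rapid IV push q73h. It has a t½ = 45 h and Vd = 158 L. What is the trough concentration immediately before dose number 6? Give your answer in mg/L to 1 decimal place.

1.0 mg/L

f = (1/2)^(τ/t½) = (1/2)^(73/45) ≈ 0.3248.
C₀ = D/Vd = 332/158 ≈ 2.101 mg/L.
Before the 6th dose, 5 doses have been given. Superposition: Cmin = C₀·(f + f² + … + f^5).
≈ 2.101 × (0.3248 + 0.1055 + 0.0343 + 0.0111 + 0.0036) ≈ 2.101 × 0.4793 ≈ 1.007 mg/L.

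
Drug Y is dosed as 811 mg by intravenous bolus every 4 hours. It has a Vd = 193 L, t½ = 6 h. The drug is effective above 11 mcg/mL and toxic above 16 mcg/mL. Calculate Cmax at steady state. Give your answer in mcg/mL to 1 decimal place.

k = ln2/t½ = ln2/6 ≈ 0.115525 h⁻¹; fraction remaining f = e^(−kτ) = e^(−0.115525×4) ≈ 0.6300.
At steady state, accumulation factor R = 1/(1 − e^(−kτ)) ≈ 2.7027.
Single-dose peak C₀ = D/Vd = 811/193 ≈ 4.202 mcg/mL.
Cmax,ss = C₀/(1 − f) ≈ 4.202/0.3700 ≈ 11.357 mcg/mL.
Peak 11.4 mcg/mL vs MTC 16 mcg/mL: below toxic threshold.

11.4 mcg/mL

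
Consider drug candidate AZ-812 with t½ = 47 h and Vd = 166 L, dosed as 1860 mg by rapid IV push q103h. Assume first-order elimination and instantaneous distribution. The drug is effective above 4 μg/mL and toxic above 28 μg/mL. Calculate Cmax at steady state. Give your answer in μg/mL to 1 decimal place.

τ/t½ = 103/47 ≈ 2.1915, so fraction remaining f = (1/2)^(103/47) ≈ 0.2189.
At steady state, accumulation factor R = 1/(1 − e^(−kτ)) ≈ 1.2802.
Each bolus raises the concentration by D/Vd = 1860/166 ≈ 11.205 μg/mL.
Cmax,ss = C₀/(1 − f) ≈ 11.205/0.7811 ≈ 14.345 μg/mL.
Peak 14.3 μg/mL vs MTC 28 μg/mL: below toxic threshold.

14.3 μg/mL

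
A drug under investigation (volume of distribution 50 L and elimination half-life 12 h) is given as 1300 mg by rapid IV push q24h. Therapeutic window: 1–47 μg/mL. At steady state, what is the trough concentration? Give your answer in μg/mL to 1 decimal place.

8.7 μg/mL

The dosing interval is 2 half-lives, so f = 2^(−2) = 0.25.
At steady state, R = 1/(1 − 0.25) = 4/3.
Single-dose peak C₀ = D/Vd = 1300/50 = 26 μg/mL.
Steady-state peak Cmax,ss = C₀·R = 26 × 4/3 ≈ 34.667 μg/mL.
Steady-state trough Cmin,ss = Cmax,ss·f ≈ 34.667 × 0.25 ≈ 8.667 μg/mL.
Trough 8.7 μg/mL vs MEC 1 μg/mL: adequate.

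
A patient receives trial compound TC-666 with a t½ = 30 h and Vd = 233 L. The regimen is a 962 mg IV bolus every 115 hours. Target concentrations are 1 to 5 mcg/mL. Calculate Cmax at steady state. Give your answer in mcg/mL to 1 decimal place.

4.4 mcg/mL

k = ln2/t½ = ln2/30 ≈ 0.023105 h⁻¹; fraction remaining f = e^(−kτ) = e^(−0.023105×115) ≈ 0.0702.
Accumulation ratio R = 1/(1 − f) ≈ 1/0.9298 ≈ 1.0755.
Single-dose peak C₀ = D/Vd = 962/233 ≈ 4.129 mcg/mL.
Cmax,ss = C₀/(1 − f) ≈ 4.129/0.9298 ≈ 4.441 mcg/mL.
Peak 4.4 mcg/mL vs MTC 5 mcg/mL: below toxic threshold.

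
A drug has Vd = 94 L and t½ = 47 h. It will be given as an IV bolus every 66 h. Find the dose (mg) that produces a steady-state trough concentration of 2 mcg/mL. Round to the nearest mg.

310 mg

τ/t½ = 66/47 ≈ 1.4043, so f = (1/2)^(66/47) ≈ 0.377813.
Cmin,ss = (D/Vd)·f/(1−f), so D = Cmin,ss·Vd·(1−f)/f.
D = 2 × 94 × (1−f)/f ≈ 2 × 94 × 1.64681 ≈ 309.60 mg.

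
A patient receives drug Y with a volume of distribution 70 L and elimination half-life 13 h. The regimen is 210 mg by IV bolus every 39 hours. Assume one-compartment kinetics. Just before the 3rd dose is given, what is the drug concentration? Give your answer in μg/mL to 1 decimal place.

0.4 μg/mL

f = (1/2)^(τ/t½) = (1/2)^(39/13) ≈ 0.1250.
C₀ = D/Vd = 210/70 ≈ 3.000 μg/mL.
Before the 3rd dose, 2 doses have been given. Superposition: Cmin = C₀·(f + f²).
≈ 3.000 × (0.1250 + 0.0156) ≈ 3.000 × 0.1406 ≈ 0.422 μg/mL.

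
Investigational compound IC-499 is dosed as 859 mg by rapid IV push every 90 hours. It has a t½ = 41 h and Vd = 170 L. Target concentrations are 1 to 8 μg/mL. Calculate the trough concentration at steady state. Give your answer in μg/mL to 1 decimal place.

1.4 μg/mL

k = ln2/t½ = ln2/41 ≈ 0.016906 h⁻¹; fraction remaining f = e^(−kτ) = e^(−0.016906×90) ≈ 0.2184.
Single-dose peak C₀ = D/Vd = 859/170 ≈ 5.053 μg/mL.
Steady-state trough Cmin,ss = C₀·f/(1−f) ≈ 5.053 × 0.2184/0.7816 ≈ 1.412 μg/mL.
Trough 1.4 μg/mL vs MEC 1 μg/mL: adequate.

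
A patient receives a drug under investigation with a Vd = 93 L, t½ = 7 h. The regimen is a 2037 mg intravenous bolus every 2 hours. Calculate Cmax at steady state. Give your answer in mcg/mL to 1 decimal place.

k = ln2/t½ = ln2/7 ≈ 0.099021 h⁻¹; fraction remaining f = e^(−kτ) = e^(−0.099021×2) ≈ 0.8203.
At steady state, accumulation factor R = 1/(1 − e^(−kτ)) ≈ 5.5648.
Single-dose peak C₀ = D/Vd = 2037/93 ≈ 21.903 mcg/mL.
Cmax,ss = C₀/(1 − f) ≈ 21.903/0.1797 ≈ 121.886 mcg/mL.

121.9 mcg/mL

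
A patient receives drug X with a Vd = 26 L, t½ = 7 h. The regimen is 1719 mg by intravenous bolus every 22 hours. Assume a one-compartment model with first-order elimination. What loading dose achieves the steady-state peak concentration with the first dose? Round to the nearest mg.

f = (1/2)^(22/7) ≈ 0.113215; accumulation ratio R = 1/(1−f) ≈ 1.12767.
Loading dose to hit Cmax,ss on first dose: D_load = D_maint·R ≈ 1719 × 1.12767 ≈ 1938.46 mg.

1938 mg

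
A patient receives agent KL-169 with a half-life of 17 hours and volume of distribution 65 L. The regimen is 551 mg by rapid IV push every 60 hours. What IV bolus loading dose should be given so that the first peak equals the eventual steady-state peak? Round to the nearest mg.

f = (1/2)^(60/17) ≈ 0.086605; accumulation ratio R = 1/(1−f) ≈ 1.09482.
Loading dose to hit Cmax,ss on first dose: D_load = D_maint·R ≈ 551 × 1.09482 ≈ 603.25 mg.

603 mg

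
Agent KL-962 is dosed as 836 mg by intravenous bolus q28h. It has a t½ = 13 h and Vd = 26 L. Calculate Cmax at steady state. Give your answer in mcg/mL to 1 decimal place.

41.5 mcg/mL

k = ln2/t½ = ln2/13 ≈ 0.053319 h⁻¹; fraction remaining f = e^(−kτ) = e^(−0.053319×28) ≈ 0.2247.
Accumulation ratio R = 1/(1 − f) ≈ 1/0.7753 ≈ 1.2898.
Each bolus raises the concentration by D/Vd = 836/26 ≈ 32.154 mcg/mL.
Cmax,ss = C₀/(1 − f) ≈ 32.154/0.7753 ≈ 41.473 mcg/mL.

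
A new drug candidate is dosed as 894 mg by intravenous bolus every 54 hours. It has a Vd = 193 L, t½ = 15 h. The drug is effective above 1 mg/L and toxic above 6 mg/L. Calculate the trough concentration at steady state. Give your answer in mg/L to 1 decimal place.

0.4 mg/L

k = ln2/t½ = ln2/15 ≈ 0.046210 h⁻¹; fraction remaining f = e^(−kτ) = e^(−0.046210×54) ≈ 0.0825.
At steady state, accumulation factor R = 1/(1 − e^(−kτ)) ≈ 1.0899.
Single-dose peak C₀ = D/Vd = 894/193 ≈ 4.632 mg/L.
Cmax,ss = C₀/(1 − f) ≈ 4.632/0.9175 ≈ 5.049 mg/L.
Steady-state trough Cmin,ss = Cmax,ss·f ≈ 5.049 × 0.0825 ≈ 0.417 mg/L.
Trough 0.4 mg/L vs MEC 1 mg/L: subtherapeutic.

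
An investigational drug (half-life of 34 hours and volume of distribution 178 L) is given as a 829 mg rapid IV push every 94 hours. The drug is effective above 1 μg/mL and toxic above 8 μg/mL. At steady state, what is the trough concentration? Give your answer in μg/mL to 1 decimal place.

0.8 μg/mL

k = ln2/t½ = ln2/34 ≈ 0.020387 h⁻¹; fraction remaining f = e^(−kτ) = e^(−0.020387×94) ≈ 0.1471.
At steady state, accumulation factor R = 1/(1 − e^(−kτ)) ≈ 1.1725.
Each bolus raises the concentration by D/Vd = 829/178 ≈ 4.657 μg/mL.
Cmax,ss = C₀/(1 − f) ≈ 4.657/0.8529 ≈ 5.460 μg/mL.
One interval later, Cmin,ss = Cmax,ss·e^(−kτ) ≈ 5.460 × 0.1471 ≈ 0.803 μg/mL.
Trough 0.8 μg/mL vs MEC 1 μg/mL: subtherapeutic.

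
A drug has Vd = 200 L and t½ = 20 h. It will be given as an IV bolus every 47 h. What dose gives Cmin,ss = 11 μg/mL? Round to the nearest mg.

9016 mg

τ/t½ = 47/20 ≈ 2.35, so f = (1/2)^(47/20) ≈ 0.196146.
Cmin,ss = (D/Vd)·f/(1−f), so D = Cmin,ss·Vd·(1−f)/f.
D = 11 × 200 × (1−f)/f ≈ 11 × 200 × 4.09824 ≈ 9016.13 mg.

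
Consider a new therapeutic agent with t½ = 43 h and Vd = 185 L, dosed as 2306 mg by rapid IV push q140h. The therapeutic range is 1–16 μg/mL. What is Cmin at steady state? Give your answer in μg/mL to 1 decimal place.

1.5 μg/mL

Over one 140-h interval, 140/43 ≈ 3.2558 half-lives elapse, leaving f ≈ 0.1047 of each dose.
At steady state, accumulation factor R = 1/(1 − e^(−kτ)) ≈ 1.1169.
Each bolus raises the concentration by D/Vd = 2306/185 ≈ 12.465 μg/mL.
Steady-state peak Cmax,ss = C₀·R ≈ 12.465 × 1.1169 ≈ 13.922 μg/mL.
Steady-state trough Cmin,ss = Cmax,ss·f ≈ 13.922 × 0.1047 ≈ 1.458 μg/mL.
Trough 1.5 μg/mL vs MEC 1 μg/mL: adequate.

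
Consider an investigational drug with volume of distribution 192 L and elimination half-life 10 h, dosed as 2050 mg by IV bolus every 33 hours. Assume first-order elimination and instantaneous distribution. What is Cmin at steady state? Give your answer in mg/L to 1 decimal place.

1.2 mg/L

τ/t½ = 33/10 ≈ 3.3, so fraction remaining f = (1/2)^(33/10) ≈ 0.1015.
Single-dose peak C₀ = D/Vd = 2050/192 ≈ 10.677 mg/L.
Steady-state trough Cmin,ss = C₀·f/(1−f) ≈ 10.677 × 0.1015/0.8985 ≈ 1.206 mg/L.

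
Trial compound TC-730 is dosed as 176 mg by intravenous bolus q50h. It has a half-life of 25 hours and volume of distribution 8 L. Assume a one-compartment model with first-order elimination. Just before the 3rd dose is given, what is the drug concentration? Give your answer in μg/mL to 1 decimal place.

6.9 μg/mL

f = (1/2)^(τ/t½) = (1/2)^(50/25) ≈ 0.2500.
C₀ = D/Vd = 176/8 ≈ 22.000 μg/mL.
Before the 3rd dose, 2 doses have been given. Superposition: Cmin = C₀·(f + f²).
≈ 22.000 × (0.2500 + 0.0625) ≈ 22.000 × 0.3125 ≈ 6.875 μg/mL.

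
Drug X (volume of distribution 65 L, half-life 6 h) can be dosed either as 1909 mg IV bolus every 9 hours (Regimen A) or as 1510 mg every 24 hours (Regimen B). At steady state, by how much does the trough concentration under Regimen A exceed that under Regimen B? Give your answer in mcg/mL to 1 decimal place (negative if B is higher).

14.5 mcg/mL

Regimen A: f = (1/2)^(9/6) ≈ 0.3536; Cmin,ss = (1909/65)·f/(1−f) ≈ 16.066 mcg/mL.
Regimen B: f = (1/2)^(24/6) ≈ 0.0625; Cmin,ss = (1510/65)·f/(1−f) ≈ 1.549 mcg/mL.
Difference ≈ 16.066 − 1.549 ≈ 14.517 mcg/mL.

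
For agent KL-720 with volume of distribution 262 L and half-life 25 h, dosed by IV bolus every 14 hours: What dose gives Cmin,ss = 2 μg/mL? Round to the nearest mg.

τ/t½ = 14/25 ≈ 0.56, so f = (1/2)^(14/25) ≈ 0.678302.
Cmin,ss = (D/Vd)·f/(1−f), so D = Cmin,ss·Vd·(1−f)/f.
D = 2 × 262 × (1−f)/f ≈ 2 × 262 × 0.47427 ≈ 248.52 mg.

249 mg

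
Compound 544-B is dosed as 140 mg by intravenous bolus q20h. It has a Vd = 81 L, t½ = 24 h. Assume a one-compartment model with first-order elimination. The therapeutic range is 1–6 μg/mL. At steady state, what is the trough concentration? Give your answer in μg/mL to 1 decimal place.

2.2 μg/mL

τ/t½ = 20/24 ≈ 0.83333, so fraction remaining f = (1/2)^(20/24) ≈ 0.5612.
At steady state, accumulation factor R = 1/(1 − e^(−kτ)) ≈ 2.2789.
Single-dose peak C₀ = D/Vd = 140/81 ≈ 1.728 μg/mL.
Cmax,ss = C₀/(1 − f) ≈ 1.728/0.4388 ≈ 3.938 μg/mL.
One interval later, Cmin,ss = Cmax,ss·e^(−kτ) ≈ 3.938 × 0.5612 ≈ 2.210 μg/mL.
Trough 2.2 μg/mL vs MEC 1 μg/mL: adequate.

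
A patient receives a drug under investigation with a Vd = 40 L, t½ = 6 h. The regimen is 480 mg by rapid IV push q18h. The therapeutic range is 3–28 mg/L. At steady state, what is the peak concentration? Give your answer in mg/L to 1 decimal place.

13.7 mg/L

τ = 18 h = 3 half-lives, so f = (1/2)^3 = 0.125.
At steady state, R = 1/(1 − 0.125) = 8/7.
Single-dose peak C₀ = D/Vd = 480/40 = 12 mg/L.
Steady-state peak Cmax,ss = C₀·R = 12 × 8/7 ≈ 13.714 mg/L.
Peak 13.7 mg/L vs MTC 28 mg/L: below toxic threshold.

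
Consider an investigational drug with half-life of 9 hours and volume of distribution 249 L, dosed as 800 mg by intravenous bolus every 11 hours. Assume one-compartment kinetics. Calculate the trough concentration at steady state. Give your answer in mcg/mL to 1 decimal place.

k = ln2/t½ = ln2/9 ≈ 0.077016 h⁻¹; fraction remaining f = e^(−kτ) = e^(−0.077016×11) ≈ 0.4286.
At steady state, accumulation factor R = 1/(1 − e^(−kτ)) ≈ 1.7501.
Single-dose peak C₀ = D/Vd = 800/249 ≈ 3.213 mcg/mL.
Cmax,ss = C₀/(1 − f) ≈ 3.213/0.5714 ≈ 5.623 mcg/mL.
Steady-state trough Cmin,ss = Cmax,ss·f ≈ 5.623 × 0.4286 ≈ 2.410 mcg/mL.

2.4 mcg/mL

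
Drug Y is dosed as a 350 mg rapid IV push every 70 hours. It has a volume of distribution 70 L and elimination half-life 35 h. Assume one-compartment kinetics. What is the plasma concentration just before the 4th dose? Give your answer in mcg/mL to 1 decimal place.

1.6 mcg/mL

f = (1/2)^(τ/t½) = (1/2)^(70/35) ≈ 0.2500.
C₀ = D/Vd = 350/70 ≈ 5.000 mcg/mL.
Before the 4th dose, 3 doses have been given. Superposition: Cmin = C₀·(f + f² + … + f^3).
≈ 5.000 × (0.2500 + 0.0625 + 0.0156) ≈ 5.000 × 0.3281 ≈ 1.641 mcg/mL.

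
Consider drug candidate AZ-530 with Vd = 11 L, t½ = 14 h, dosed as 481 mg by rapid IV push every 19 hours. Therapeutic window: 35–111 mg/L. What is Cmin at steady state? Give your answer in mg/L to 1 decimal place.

28.0 mg/L

τ/t½ = 19/14 ≈ 1.3571, so fraction remaining f = (1/2)^(19/14) ≈ 0.3904.
Accumulation ratio R = 1/(1 − f) ≈ 1/0.6096 ≈ 1.6404.
Each bolus raises the concentration by D/Vd = 481/11 ≈ 43.727 mg/L.
Cmax,ss = C₀/(1 − f) ≈ 43.727/0.6096 ≈ 71.731 mg/L.
Steady-state trough Cmin,ss = Cmax,ss·f ≈ 71.731 × 0.3904 ≈ 28.004 mg/L.
Trough 28.0 mg/L vs MEC 35 mg/L: subtherapeutic.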